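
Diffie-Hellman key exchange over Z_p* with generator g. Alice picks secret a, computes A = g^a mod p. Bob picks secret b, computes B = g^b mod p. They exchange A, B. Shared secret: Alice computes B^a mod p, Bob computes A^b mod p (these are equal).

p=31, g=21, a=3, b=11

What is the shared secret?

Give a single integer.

A = 21^3 mod 31  (bits of 3 = 11)
  bit 0 = 1: r = r^2 * 21 mod 31 = 1^2 * 21 = 1*21 = 21
  bit 1 = 1: r = r^2 * 21 mod 31 = 21^2 * 21 = 7*21 = 23
  -> A = 23
B = 21^11 mod 31  (bits of 11 = 1011)
  bit 0 = 1: r = r^2 * 21 mod 31 = 1^2 * 21 = 1*21 = 21
  bit 1 = 0: r = r^2 mod 31 = 21^2 = 7
  bit 2 = 1: r = r^2 * 21 mod 31 = 7^2 * 21 = 18*21 = 6
  bit 3 = 1: r = r^2 * 21 mod 31 = 6^2 * 21 = 5*21 = 12
  -> B = 12
s = B^a = 12^3 mod 31  (bits of 3 = 11)
  bit 0 = 1: r = r^2 * 12 mod 31 = 1^2 * 12 = 1*12 = 12
  bit 1 = 1: r = r^2 * 12 mod 31 = 12^2 * 12 = 20*12 = 23
  -> s = B^a = 23

Answer: 23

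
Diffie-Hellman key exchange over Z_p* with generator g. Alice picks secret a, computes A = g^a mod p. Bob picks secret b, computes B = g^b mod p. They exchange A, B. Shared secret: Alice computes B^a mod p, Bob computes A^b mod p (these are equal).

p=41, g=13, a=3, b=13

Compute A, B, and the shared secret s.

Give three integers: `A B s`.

Answer: 24 11 19

Derivation:
A = 13^3 mod 41  (bits of 3 = 11)
  bit 0 = 1: r = r^2 * 13 mod 41 = 1^2 * 13 = 1*13 = 13
  bit 1 = 1: r = r^2 * 13 mod 41 = 13^2 * 13 = 5*13 = 24
  -> A = 24
B = 13^13 mod 41  (bits of 13 = 1101)
  bit 0 = 1: r = r^2 * 13 mod 41 = 1^2 * 13 = 1*13 = 13
  bit 1 = 1: r = r^2 * 13 mod 41 = 13^2 * 13 = 5*13 = 24
  bit 2 = 0: r = r^2 mod 41 = 24^2 = 2
  bit 3 = 1: r = r^2 * 13 mod 41 = 2^2 * 13 = 4*13 = 11
  -> B = 11
s = B^a = 11^3 mod 41  (bits of 3 = 11)
  bit 0 = 1: r = r^2 * 11 mod 41 = 1^2 * 11 = 1*11 = 11
  bit 1 = 1: r = r^2 * 11 mod 41 = 11^2 * 11 = 39*11 = 19
  -> s = B^a = 19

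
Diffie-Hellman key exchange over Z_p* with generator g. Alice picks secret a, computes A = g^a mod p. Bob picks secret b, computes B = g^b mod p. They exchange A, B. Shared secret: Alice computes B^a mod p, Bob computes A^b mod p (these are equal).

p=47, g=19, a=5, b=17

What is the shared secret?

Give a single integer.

Answer: 11

Derivation:
A = 19^5 mod 47  (bits of 5 = 101)
  bit 0 = 1: r = r^2 * 19 mod 47 = 1^2 * 19 = 1*19 = 19
  bit 1 = 0: r = r^2 mod 47 = 19^2 = 32
  bit 2 = 1: r = r^2 * 19 mod 47 = 32^2 * 19 = 37*19 = 45
  -> A = 45
B = 19^17 mod 47  (bits of 17 = 10001)
  bit 0 = 1: r = r^2 * 19 mod 47 = 1^2 * 19 = 1*19 = 19
  bit 1 = 0: r = r^2 mod 47 = 19^2 = 32
  bit 2 = 0: r = r^2 mod 47 = 32^2 = 37
  bit 3 = 0: r = r^2 mod 47 = 37^2 = 6
  bit 4 = 1: r = r^2 * 19 mod 47 = 6^2 * 19 = 36*19 = 26
  -> B = 26
s = B^a = 26^5 mod 47  (bits of 5 = 101)
  bit 0 = 1: r = r^2 * 26 mod 47 = 1^2 * 26 = 1*26 = 26
  bit 1 = 0: r = r^2 mod 47 = 26^2 = 18
  bit 2 = 1: r = r^2 * 26 mod 47 = 18^2 * 26 = 42*26 = 11
  -> s = B^a = 11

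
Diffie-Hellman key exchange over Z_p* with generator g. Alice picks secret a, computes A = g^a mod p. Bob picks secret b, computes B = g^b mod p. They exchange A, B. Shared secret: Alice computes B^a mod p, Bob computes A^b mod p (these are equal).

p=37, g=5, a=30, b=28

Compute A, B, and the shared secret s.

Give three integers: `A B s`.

Answer: 27 7 10

Derivation:
A = 5^30 mod 37  (bits of 30 = 11110)
  bit 0 = 1: r = r^2 * 5 mod 37 = 1^2 * 5 = 1*5 = 5
  bit 1 = 1: r = r^2 * 5 mod 37 = 5^2 * 5 = 25*5 = 14
  bit 2 = 1: r = r^2 * 5 mod 37 = 14^2 * 5 = 11*5 = 18
  bit 3 = 1: r = r^2 * 5 mod 37 = 18^2 * 5 = 28*5 = 29
  bit 4 = 0: r = r^2 mod 37 = 29^2 = 27
  -> A = 27
B = 5^28 mod 37  (bits of 28 = 11100)
  bit 0 = 1: r = r^2 * 5 mod 37 = 1^2 * 5 = 1*5 = 5
  bit 1 = 1: r = r^2 * 5 mod 37 = 5^2 * 5 = 25*5 = 14
  bit 2 = 1: r = r^2 * 5 mod 37 = 14^2 * 5 = 11*5 = 18
  bit 3 = 0: r = r^2 mod 37 = 18^2 = 28
  bit 4 = 0: r = r^2 mod 37 = 28^2 = 7
  -> B = 7
s = B^a = 7^30 mod 37  (bits of 30 = 11110)
  bit 0 = 1: r = r^2 * 7 mod 37 = 1^2 * 7 = 1*7 = 7
  bit 1 = 1: r = r^2 * 7 mod 37 = 7^2 * 7 = 12*7 = 10
  bit 2 = 1: r = r^2 * 7 mod 37 = 10^2 * 7 = 26*7 = 34
  bit 3 = 1: r = r^2 * 7 mod 37 = 34^2 * 7 = 9*7 = 26
  bit 4 = 0: r = r^2 mod 37 = 26^2 = 10
  -> s = B^a = 10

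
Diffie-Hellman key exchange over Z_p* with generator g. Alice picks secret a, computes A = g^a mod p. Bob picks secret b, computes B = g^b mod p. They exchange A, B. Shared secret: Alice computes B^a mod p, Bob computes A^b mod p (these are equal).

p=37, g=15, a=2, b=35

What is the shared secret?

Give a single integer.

A = 15^2 mod 37  (bits of 2 = 10)
  bit 0 = 1: r = r^2 * 15 mod 37 = 1^2 * 15 = 1*15 = 15
  bit 1 = 0: r = r^2 mod 37 = 15^2 = 3
  -> A = 3
B = 15^35 mod 37  (bits of 35 = 100011)
  bit 0 = 1: r = r^2 * 15 mod 37 = 1^2 * 15 = 1*15 = 15
  bit 1 = 0: r = r^2 mod 37 = 15^2 = 3
  bit 2 = 0: r = r^2 mod 37 = 3^2 = 9
  bit 3 = 0: r = r^2 mod 37 = 9^2 = 7
  bit 4 = 1: r = r^2 * 15 mod 37 = 7^2 * 15 = 12*15 = 32
  bit 5 = 1: r = r^2 * 15 mod 37 = 32^2 * 15 = 25*15 = 5
  -> B = 5
s = B^a = 5^2 mod 37  (bits of 2 = 10)
  bit 0 = 1: r = r^2 * 5 mod 37 = 1^2 * 5 = 1*5 = 5
  bit 1 = 0: r = r^2 mod 37 = 5^2 = 25
  -> s = B^a = 25

Answer: 25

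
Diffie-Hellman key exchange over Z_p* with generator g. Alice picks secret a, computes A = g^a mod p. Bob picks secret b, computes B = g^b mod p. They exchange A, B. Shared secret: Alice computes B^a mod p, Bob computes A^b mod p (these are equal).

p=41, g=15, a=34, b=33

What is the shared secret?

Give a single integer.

A = 15^34 mod 41  (bits of 34 = 100010)
  bit 0 = 1: r = r^2 * 15 mod 41 = 1^2 * 15 = 1*15 = 15
  bit 1 = 0: r = r^2 mod 41 = 15^2 = 20
  bit 2 = 0: r = r^2 mod 41 = 20^2 = 31
  bit 3 = 0: r = r^2 mod 41 = 31^2 = 18
  bit 4 = 1: r = r^2 * 15 mod 41 = 18^2 * 15 = 37*15 = 22
  bit 5 = 0: r = r^2 mod 41 = 22^2 = 33
  -> A = 33
B = 15^33 mod 41  (bits of 33 = 100001)
  bit 0 = 1: r = r^2 * 15 mod 41 = 1^2 * 15 = 1*15 = 15
  bit 1 = 0: r = r^2 mod 41 = 15^2 = 20
  bit 2 = 0: r = r^2 mod 41 = 20^2 = 31
  bit 3 = 0: r = r^2 mod 41 = 31^2 = 18
  bit 4 = 0: r = r^2 mod 41 = 18^2 = 37
  bit 5 = 1: r = r^2 * 15 mod 41 = 37^2 * 15 = 16*15 = 35
  -> B = 35
s = B^a = 35^34 mod 41  (bits of 34 = 100010)
  bit 0 = 1: r = r^2 * 35 mod 41 = 1^2 * 35 = 1*35 = 35
  bit 1 = 0: r = r^2 mod 41 = 35^2 = 36
  bit 2 = 0: r = r^2 mod 41 = 36^2 = 25
  bit 3 = 0: r = r^2 mod 41 = 25^2 = 10
  bit 4 = 1: r = r^2 * 35 mod 41 = 10^2 * 35 = 18*35 = 15
  bit 5 = 0: r = r^2 mod 41 = 15^2 = 20
  -> s = B^a = 20

Answer: 20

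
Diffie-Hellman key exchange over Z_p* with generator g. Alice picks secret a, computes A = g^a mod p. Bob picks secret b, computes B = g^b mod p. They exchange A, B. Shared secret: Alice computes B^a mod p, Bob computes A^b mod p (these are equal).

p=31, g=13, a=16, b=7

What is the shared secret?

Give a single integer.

Answer: 9

Derivation:
A = 13^16 mod 31  (bits of 16 = 10000)
  bit 0 = 1: r = r^2 * 13 mod 31 = 1^2 * 13 = 1*13 = 13
  bit 1 = 0: r = r^2 mod 31 = 13^2 = 14
  bit 2 = 0: r = r^2 mod 31 = 14^2 = 10
  bit 3 = 0: r = r^2 mod 31 = 10^2 = 7
  bit 4 = 0: r = r^2 mod 31 = 7^2 = 18
  -> A = 18
B = 13^7 mod 31  (bits of 7 = 111)
  bit 0 = 1: r = r^2 * 13 mod 31 = 1^2 * 13 = 1*13 = 13
  bit 1 = 1: r = r^2 * 13 mod 31 = 13^2 * 13 = 14*13 = 27
  bit 2 = 1: r = r^2 * 13 mod 31 = 27^2 * 13 = 16*13 = 22
  -> B = 22
s = B^a = 22^16 mod 31  (bits of 16 = 10000)
  bit 0 = 1: r = r^2 * 22 mod 31 = 1^2 * 22 = 1*22 = 22
  bit 1 = 0: r = r^2 mod 31 = 22^2 = 19
  bit 2 = 0: r = r^2 mod 31 = 19^2 = 20
  bit 3 = 0: r = r^2 mod 31 = 20^2 = 28
  bit 4 = 0: r = r^2 mod 31 = 28^2 = 9
  -> s = B^a = 9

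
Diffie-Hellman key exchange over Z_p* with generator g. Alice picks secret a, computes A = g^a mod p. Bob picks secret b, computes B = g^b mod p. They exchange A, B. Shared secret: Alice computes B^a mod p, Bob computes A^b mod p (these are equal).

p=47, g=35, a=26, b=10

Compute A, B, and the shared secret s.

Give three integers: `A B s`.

Answer: 36 8 42

Derivation:
A = 35^26 mod 47  (bits of 26 = 11010)
  bit 0 = 1: r = r^2 * 35 mod 47 = 1^2 * 35 = 1*35 = 35
  bit 1 = 1: r = r^2 * 35 mod 47 = 35^2 * 35 = 3*35 = 11
  bit 2 = 0: r = r^2 mod 47 = 11^2 = 27
  bit 3 = 1: r = r^2 * 35 mod 47 = 27^2 * 35 = 24*35 = 41
  bit 4 = 0: r = r^2 mod 47 = 41^2 = 36
  -> A = 36
B = 35^10 mod 47  (bits of 10 = 1010)
  bit 0 = 1: r = r^2 * 35 mod 47 = 1^2 * 35 = 1*35 = 35
  bit 1 = 0: r = r^2 mod 47 = 35^2 = 3
  bit 2 = 1: r = r^2 * 35 mod 47 = 3^2 * 35 = 9*35 = 33
  bit 3 = 0: r = r^2 mod 47 = 33^2 = 8
  -> B = 8
s = B^a = 8^26 mod 47  (bits of 26 = 11010)
  bit 0 = 1: r = r^2 * 8 mod 47 = 1^2 * 8 = 1*8 = 8
  bit 1 = 1: r = r^2 * 8 mod 47 = 8^2 * 8 = 17*8 = 42
  bit 2 = 0: r = r^2 mod 47 = 42^2 = 25
  bit 3 = 1: r = r^2 * 8 mod 47 = 25^2 * 8 = 14*8 = 18
  bit 4 = 0: r = r^2 mod 47 = 18^2 = 42
  -> s = B^a = 42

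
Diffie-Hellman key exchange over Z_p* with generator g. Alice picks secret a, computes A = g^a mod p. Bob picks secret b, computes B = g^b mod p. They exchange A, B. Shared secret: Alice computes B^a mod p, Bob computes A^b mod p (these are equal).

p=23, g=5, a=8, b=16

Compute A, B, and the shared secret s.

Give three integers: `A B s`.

Answer: 16 3 6

Derivation:
A = 5^8 mod 23  (bits of 8 = 1000)
  bit 0 = 1: r = r^2 * 5 mod 23 = 1^2 * 5 = 1*5 = 5
  bit 1 = 0: r = r^2 mod 23 = 5^2 = 2
  bit 2 = 0: r = r^2 mod 23 = 2^2 = 4
  bit 3 = 0: r = r^2 mod 23 = 4^2 = 16
  -> A = 16
B = 5^16 mod 23  (bits of 16 = 10000)
  bit 0 = 1: r = r^2 * 5 mod 23 = 1^2 * 5 = 1*5 = 5
  bit 1 = 0: r = r^2 mod 23 = 5^2 = 2
  bit 2 = 0: r = r^2 mod 23 = 2^2 = 4
  bit 3 = 0: r = r^2 mod 23 = 4^2 = 16
  bit 4 = 0: r = r^2 mod 23 = 16^2 = 3
  -> B = 3
s = B^a = 3^8 mod 23  (bits of 8 = 1000)
  bit 0 = 1: r = r^2 * 3 mod 23 = 1^2 * 3 = 1*3 = 3
  bit 1 = 0: r = r^2 mod 23 = 3^2 = 9
  bit 2 = 0: r = r^2 mod 23 = 9^2 = 12
  bit 3 = 0: r = r^2 mod 23 = 12^2 = 6
  -> s = B^a = 6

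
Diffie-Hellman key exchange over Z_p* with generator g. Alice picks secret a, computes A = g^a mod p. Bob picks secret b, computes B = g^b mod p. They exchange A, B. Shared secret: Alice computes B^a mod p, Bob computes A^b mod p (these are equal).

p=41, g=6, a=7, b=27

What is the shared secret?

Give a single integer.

Answer: 22

Derivation:
A = 6^7 mod 41  (bits of 7 = 111)
  bit 0 = 1: r = r^2 * 6 mod 41 = 1^2 * 6 = 1*6 = 6
  bit 1 = 1: r = r^2 * 6 mod 41 = 6^2 * 6 = 36*6 = 11
  bit 2 = 1: r = r^2 * 6 mod 41 = 11^2 * 6 = 39*6 = 29
  -> A = 29
B = 6^27 mod 41  (bits of 27 = 11011)
  bit 0 = 1: r = r^2 * 6 mod 41 = 1^2 * 6 = 1*6 = 6
  bit 1 = 1: r = r^2 * 6 mod 41 = 6^2 * 6 = 36*6 = 11
  bit 2 = 0: r = r^2 mod 41 = 11^2 = 39
  bit 3 = 1: r = r^2 * 6 mod 41 = 39^2 * 6 = 4*6 = 24
  bit 4 = 1: r = r^2 * 6 mod 41 = 24^2 * 6 = 2*6 = 12
  -> B = 12
s = B^a = 12^7 mod 41  (bits of 7 = 111)
  bit 0 = 1: r = r^2 * 12 mod 41 = 1^2 * 12 = 1*12 = 12
  bit 1 = 1: r = r^2 * 12 mod 41 = 12^2 * 12 = 21*12 = 6
  bit 2 = 1: r = r^2 * 12 mod 41 = 6^2 * 12 = 36*12 = 22
  -> s = B^a = 22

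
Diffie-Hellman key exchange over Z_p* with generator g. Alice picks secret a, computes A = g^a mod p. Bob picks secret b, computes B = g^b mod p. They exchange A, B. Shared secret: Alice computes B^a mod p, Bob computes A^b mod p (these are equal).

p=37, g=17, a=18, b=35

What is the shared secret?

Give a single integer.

Answer: 36

Derivation:
A = 17^18 mod 37  (bits of 18 = 10010)
  bit 0 = 1: r = r^2 * 17 mod 37 = 1^2 * 17 = 1*17 = 17
  bit 1 = 0: r = r^2 mod 37 = 17^2 = 30
  bit 2 = 0: r = r^2 mod 37 = 30^2 = 12
  bit 3 = 1: r = r^2 * 17 mod 37 = 12^2 * 17 = 33*17 = 6
  bit 4 = 0: r = r^2 mod 37 = 6^2 = 36
  -> A = 36
B = 17^35 mod 37  (bits of 35 = 100011)
  bit 0 = 1: r = r^2 * 17 mod 37 = 1^2 * 17 = 1*17 = 17
  bit 1 = 0: r = r^2 mod 37 = 17^2 = 30
  bit 2 = 0: r = r^2 mod 37 = 30^2 = 12
  bit 3 = 0: r = r^2 mod 37 = 12^2 = 33
  bit 4 = 1: r = r^2 * 17 mod 37 = 33^2 * 17 = 16*17 = 13
  bit 5 = 1: r = r^2 * 17 mod 37 = 13^2 * 17 = 21*17 = 24
  -> B = 24
s = B^a = 24^18 mod 37  (bits of 18 = 10010)
  bit 0 = 1: r = r^2 * 24 mod 37 = 1^2 * 24 = 1*24 = 24
  bit 1 = 0: r = r^2 mod 37 = 24^2 = 21
  bit 2 = 0: r = r^2 mod 37 = 21^2 = 34
  bit 3 = 1: r = r^2 * 24 mod 37 = 34^2 * 24 = 9*24 = 31
  bit 4 = 0: r = r^2 mod 37 = 31^2 = 36
  -> s = B^a = 36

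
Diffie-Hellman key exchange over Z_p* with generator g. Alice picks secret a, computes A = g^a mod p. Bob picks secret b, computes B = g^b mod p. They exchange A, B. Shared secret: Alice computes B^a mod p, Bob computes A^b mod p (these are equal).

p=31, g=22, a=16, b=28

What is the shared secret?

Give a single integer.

A = 22^16 mod 31  (bits of 16 = 10000)
  bit 0 = 1: r = r^2 * 22 mod 31 = 1^2 * 22 = 1*22 = 22
  bit 1 = 0: r = r^2 mod 31 = 22^2 = 19
  bit 2 = 0: r = r^2 mod 31 = 19^2 = 20
  bit 3 = 0: r = r^2 mod 31 = 20^2 = 28
  bit 4 = 0: r = r^2 mod 31 = 28^2 = 9
  -> A = 9
B = 22^28 mod 31  (bits of 28 = 11100)
  bit 0 = 1: r = r^2 * 22 mod 31 = 1^2 * 22 = 1*22 = 22
  bit 1 = 1: r = r^2 * 22 mod 31 = 22^2 * 22 = 19*22 = 15
  bit 2 = 1: r = r^2 * 22 mod 31 = 15^2 * 22 = 8*22 = 21
  bit 3 = 0: r = r^2 mod 31 = 21^2 = 7
  bit 4 = 0: r = r^2 mod 31 = 7^2 = 18
  -> B = 18
s = B^a = 18^16 mod 31  (bits of 16 = 10000)
  bit 0 = 1: r = r^2 * 18 mod 31 = 1^2 * 18 = 1*18 = 18
  bit 1 = 0: r = r^2 mod 31 = 18^2 = 14
  bit 2 = 0: r = r^2 mod 31 = 14^2 = 10
  bit 3 = 0: r = r^2 mod 31 = 10^2 = 7
  bit 4 = 0: r = r^2 mod 31 = 7^2 = 18
  -> s = B^a = 18

Answer: 18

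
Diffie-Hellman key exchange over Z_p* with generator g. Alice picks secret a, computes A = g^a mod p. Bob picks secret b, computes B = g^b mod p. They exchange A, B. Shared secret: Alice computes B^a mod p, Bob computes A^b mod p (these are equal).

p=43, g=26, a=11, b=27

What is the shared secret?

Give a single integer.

Answer: 32

Derivation:
A = 26^11 mod 43  (bits of 11 = 1011)
  bit 0 = 1: r = r^2 * 26 mod 43 = 1^2 * 26 = 1*26 = 26
  bit 1 = 0: r = r^2 mod 43 = 26^2 = 31
  bit 2 = 1: r = r^2 * 26 mod 43 = 31^2 * 26 = 15*26 = 3
  bit 3 = 1: r = r^2 * 26 mod 43 = 3^2 * 26 = 9*26 = 19
  -> A = 19
B = 26^27 mod 43  (bits of 27 = 11011)
  bit 0 = 1: r = r^2 * 26 mod 43 = 1^2 * 26 = 1*26 = 26
  bit 1 = 1: r = r^2 * 26 mod 43 = 26^2 * 26 = 31*26 = 32
  bit 2 = 0: r = r^2 mod 43 = 32^2 = 35
  bit 3 = 1: r = r^2 * 26 mod 43 = 35^2 * 26 = 21*26 = 30
  bit 4 = 1: r = r^2 * 26 mod 43 = 30^2 * 26 = 40*26 = 8
  -> B = 8
s = B^a = 8^11 mod 43  (bits of 11 = 1011)
  bit 0 = 1: r = r^2 * 8 mod 43 = 1^2 * 8 = 1*8 = 8
  bit 1 = 0: r = r^2 mod 43 = 8^2 = 21
  bit 2 = 1: r = r^2 * 8 mod 43 = 21^2 * 8 = 11*8 = 2
  bit 3 = 1: r = r^2 * 8 mod 43 = 2^2 * 8 = 4*8 = 32
  -> s = B^a = 32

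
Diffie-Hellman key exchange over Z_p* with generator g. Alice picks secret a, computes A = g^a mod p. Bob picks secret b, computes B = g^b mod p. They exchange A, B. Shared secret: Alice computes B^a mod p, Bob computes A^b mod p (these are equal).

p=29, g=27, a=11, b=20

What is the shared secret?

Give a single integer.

Answer: 20

Derivation:
A = 27^11 mod 29  (bits of 11 = 1011)
  bit 0 = 1: r = r^2 * 27 mod 29 = 1^2 * 27 = 1*27 = 27
  bit 1 = 0: r = r^2 mod 29 = 27^2 = 4
  bit 2 = 1: r = r^2 * 27 mod 29 = 4^2 * 27 = 16*27 = 26
  bit 3 = 1: r = r^2 * 27 mod 29 = 26^2 * 27 = 9*27 = 11
  -> A = 11
B = 27^20 mod 29  (bits of 20 = 10100)
  bit 0 = 1: r = r^2 * 27 mod 29 = 1^2 * 27 = 1*27 = 27
  bit 1 = 0: r = r^2 mod 29 = 27^2 = 4
  bit 2 = 1: r = r^2 * 27 mod 29 = 4^2 * 27 = 16*27 = 26
  bit 3 = 0: r = r^2 mod 29 = 26^2 = 9
  bit 4 = 0: r = r^2 mod 29 = 9^2 = 23
  -> B = 23
s = B^a = 23^11 mod 29  (bits of 11 = 1011)
  bit 0 = 1: r = r^2 * 23 mod 29 = 1^2 * 23 = 1*23 = 23
  bit 1 = 0: r = r^2 mod 29 = 23^2 = 7
  bit 2 = 1: r = r^2 * 23 mod 29 = 7^2 * 23 = 20*23 = 25
  bit 3 = 1: r = r^2 * 23 mod 29 = 25^2 * 23 = 16*23 = 20
  -> s = B^a = 20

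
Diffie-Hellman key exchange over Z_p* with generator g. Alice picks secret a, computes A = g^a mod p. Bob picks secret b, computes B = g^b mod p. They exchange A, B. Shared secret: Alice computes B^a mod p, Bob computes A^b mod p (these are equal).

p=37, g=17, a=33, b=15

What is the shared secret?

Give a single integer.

A = 17^33 mod 37  (bits of 33 = 100001)
  bit 0 = 1: r = r^2 * 17 mod 37 = 1^2 * 17 = 1*17 = 17
  bit 1 = 0: r = r^2 mod 37 = 17^2 = 30
  bit 2 = 0: r = r^2 mod 37 = 30^2 = 12
  bit 3 = 0: r = r^2 mod 37 = 12^2 = 33
  bit 4 = 0: r = r^2 mod 37 = 33^2 = 16
  bit 5 = 1: r = r^2 * 17 mod 37 = 16^2 * 17 = 34*17 = 23
  -> A = 23
B = 17^15 mod 37  (bits of 15 = 1111)
  bit 0 = 1: r = r^2 * 17 mod 37 = 1^2 * 17 = 1*17 = 17
  bit 1 = 1: r = r^2 * 17 mod 37 = 17^2 * 17 = 30*17 = 29
  bit 2 = 1: r = r^2 * 17 mod 37 = 29^2 * 17 = 27*17 = 15
  bit 3 = 1: r = r^2 * 17 mod 37 = 15^2 * 17 = 3*17 = 14
  -> B = 14
s = B^a = 14^33 mod 37  (bits of 33 = 100001)
  bit 0 = 1: r = r^2 * 14 mod 37 = 1^2 * 14 = 1*14 = 14
  bit 1 = 0: r = r^2 mod 37 = 14^2 = 11
  bit 2 = 0: r = r^2 mod 37 = 11^2 = 10
  bit 3 = 0: r = r^2 mod 37 = 10^2 = 26
  bit 4 = 0: r = r^2 mod 37 = 26^2 = 10
  bit 5 = 1: r = r^2 * 14 mod 37 = 10^2 * 14 = 26*14 = 31
  -> s = B^a = 31

Answer: 31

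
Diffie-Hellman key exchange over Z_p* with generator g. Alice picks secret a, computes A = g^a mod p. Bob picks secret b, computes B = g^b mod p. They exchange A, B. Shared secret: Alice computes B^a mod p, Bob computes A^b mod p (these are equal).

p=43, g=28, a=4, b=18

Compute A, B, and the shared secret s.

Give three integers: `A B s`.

Answer: 14 41 16

Derivation:
A = 28^4 mod 43  (bits of 4 = 100)
  bit 0 = 1: r = r^2 * 28 mod 43 = 1^2 * 28 = 1*28 = 28
  bit 1 = 0: r = r^2 mod 43 = 28^2 = 10
  bit 2 = 0: r = r^2 mod 43 = 10^2 = 14
  -> A = 14
B = 28^18 mod 43  (bits of 18 = 10010)
  bit 0 = 1: r = r^2 * 28 mod 43 = 1^2 * 28 = 1*28 = 28
  bit 1 = 0: r = r^2 mod 43 = 28^2 = 10
  bit 2 = 0: r = r^2 mod 43 = 10^2 = 14
  bit 3 = 1: r = r^2 * 28 mod 43 = 14^2 * 28 = 24*28 = 27
  bit 4 = 0: r = r^2 mod 43 = 27^2 = 41
  -> B = 41
s = B^a = 41^4 mod 43  (bits of 4 = 100)
  bit 0 = 1: r = r^2 * 41 mod 43 = 1^2 * 41 = 1*41 = 41
  bit 1 = 0: r = r^2 mod 43 = 41^2 = 4
  bit 2 = 0: r = r^2 mod 43 = 4^2 = 16
  -> s = B^a = 16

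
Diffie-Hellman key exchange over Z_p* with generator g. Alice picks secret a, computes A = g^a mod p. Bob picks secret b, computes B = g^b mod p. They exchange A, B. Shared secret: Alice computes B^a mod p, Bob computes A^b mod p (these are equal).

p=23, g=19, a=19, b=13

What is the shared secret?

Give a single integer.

Answer: 11

Derivation:
A = 19^19 mod 23  (bits of 19 = 10011)
  bit 0 = 1: r = r^2 * 19 mod 23 = 1^2 * 19 = 1*19 = 19
  bit 1 = 0: r = r^2 mod 23 = 19^2 = 16
  bit 2 = 0: r = r^2 mod 23 = 16^2 = 3
  bit 3 = 1: r = r^2 * 19 mod 23 = 3^2 * 19 = 9*19 = 10
  bit 4 = 1: r = r^2 * 19 mod 23 = 10^2 * 19 = 8*19 = 14
  -> A = 14
B = 19^13 mod 23  (bits of 13 = 1101)
  bit 0 = 1: r = r^2 * 19 mod 23 = 1^2 * 19 = 1*19 = 19
  bit 1 = 1: r = r^2 * 19 mod 23 = 19^2 * 19 = 16*19 = 5
  bit 2 = 0: r = r^2 mod 23 = 5^2 = 2
  bit 3 = 1: r = r^2 * 19 mod 23 = 2^2 * 19 = 4*19 = 7
  -> B = 7
s = B^a = 7^19 mod 23  (bits of 19 = 10011)
  bit 0 = 1: r = r^2 * 7 mod 23 = 1^2 * 7 = 1*7 = 7
  bit 1 = 0: r = r^2 mod 23 = 7^2 = 3
  bit 2 = 0: r = r^2 mod 23 = 3^2 = 9
  bit 3 = 1: r = r^2 * 7 mod 23 = 9^2 * 7 = 12*7 = 15
  bit 4 = 1: r = r^2 * 7 mod 23 = 15^2 * 7 = 18*7 = 11
  -> s = B^a = 11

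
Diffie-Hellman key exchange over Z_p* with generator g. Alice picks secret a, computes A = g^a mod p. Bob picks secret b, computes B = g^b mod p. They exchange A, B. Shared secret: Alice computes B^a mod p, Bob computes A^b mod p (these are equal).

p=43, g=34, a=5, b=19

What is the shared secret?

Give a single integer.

A = 34^5 mod 43  (bits of 5 = 101)
  bit 0 = 1: r = r^2 * 34 mod 43 = 1^2 * 34 = 1*34 = 34
  bit 1 = 0: r = r^2 mod 43 = 34^2 = 38
  bit 2 = 1: r = r^2 * 34 mod 43 = 38^2 * 34 = 25*34 = 33
  -> A = 33
B = 34^19 mod 43  (bits of 19 = 10011)
  bit 0 = 1: r = r^2 * 34 mod 43 = 1^2 * 34 = 1*34 = 34
  bit 1 = 0: r = r^2 mod 43 = 34^2 = 38
  bit 2 = 0: r = r^2 mod 43 = 38^2 = 25
  bit 3 = 1: r = r^2 * 34 mod 43 = 25^2 * 34 = 23*34 = 8
  bit 4 = 1: r = r^2 * 34 mod 43 = 8^2 * 34 = 21*34 = 26
  -> B = 26
s = B^a = 26^5 mod 43  (bits of 5 = 101)
  bit 0 = 1: r = r^2 * 26 mod 43 = 1^2 * 26 = 1*26 = 26
  bit 1 = 0: r = r^2 mod 43 = 26^2 = 31
  bit 2 = 1: r = r^2 * 26 mod 43 = 31^2 * 26 = 15*26 = 3
  -> s = B^a = 3

Answer: 3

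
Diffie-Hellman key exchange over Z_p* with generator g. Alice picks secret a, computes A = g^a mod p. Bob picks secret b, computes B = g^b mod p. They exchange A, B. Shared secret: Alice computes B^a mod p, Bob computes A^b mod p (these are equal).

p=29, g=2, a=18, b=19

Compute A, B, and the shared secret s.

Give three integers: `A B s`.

Answer: 13 26 6

Derivation:
A = 2^18 mod 29  (bits of 18 = 10010)
  bit 0 = 1: r = r^2 * 2 mod 29 = 1^2 * 2 = 1*2 = 2
  bit 1 = 0: r = r^2 mod 29 = 2^2 = 4
  bit 2 = 0: r = r^2 mod 29 = 4^2 = 16
  bit 3 = 1: r = r^2 * 2 mod 29 = 16^2 * 2 = 24*2 = 19
  bit 4 = 0: r = r^2 mod 29 = 19^2 = 13
  -> A = 13
B = 2^19 mod 29  (bits of 19 = 10011)
  bit 0 = 1: r = r^2 * 2 mod 29 = 1^2 * 2 = 1*2 = 2
  bit 1 = 0: r = r^2 mod 29 = 2^2 = 4
  bit 2 = 0: r = r^2 mod 29 = 4^2 = 16
  bit 3 = 1: r = r^2 * 2 mod 29 = 16^2 * 2 = 24*2 = 19
  bit 4 = 1: r = r^2 * 2 mod 29 = 19^2 * 2 = 13*2 = 26
  -> B = 26
s = B^a = 26^18 mod 29  (bits of 18 = 10010)
  bit 0 = 1: r = r^2 * 26 mod 29 = 1^2 * 26 = 1*26 = 26
  bit 1 = 0: r = r^2 mod 29 = 26^2 = 9
  bit 2 = 0: r = r^2 mod 29 = 9^2 = 23
  bit 3 = 1: r = r^2 * 26 mod 29 = 23^2 * 26 = 7*26 = 8
  bit 4 = 0: r = r^2 mod 29 = 8^2 = 6
  -> s = B^a = 6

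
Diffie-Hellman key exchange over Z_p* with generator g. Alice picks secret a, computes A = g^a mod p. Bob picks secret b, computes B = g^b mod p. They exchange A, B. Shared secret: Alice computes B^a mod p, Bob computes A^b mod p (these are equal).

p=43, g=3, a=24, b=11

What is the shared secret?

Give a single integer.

Answer: 4

Derivation:
A = 3^24 mod 43  (bits of 24 = 11000)
  bit 0 = 1: r = r^2 * 3 mod 43 = 1^2 * 3 = 1*3 = 3
  bit 1 = 1: r = r^2 * 3 mod 43 = 3^2 * 3 = 9*3 = 27
  bit 2 = 0: r = r^2 mod 43 = 27^2 = 41
  bit 3 = 0: r = r^2 mod 43 = 41^2 = 4
  bit 4 = 0: r = r^2 mod 43 = 4^2 = 16
  -> A = 16
B = 3^11 mod 43  (bits of 11 = 1011)
  bit 0 = 1: r = r^2 * 3 mod 43 = 1^2 * 3 = 1*3 = 3
  bit 1 = 0: r = r^2 mod 43 = 3^2 = 9
  bit 2 = 1: r = r^2 * 3 mod 43 = 9^2 * 3 = 38*3 = 28
  bit 3 = 1: r = r^2 * 3 mod 43 = 28^2 * 3 = 10*3 = 30
  -> B = 30
s = B^a = 30^24 mod 43  (bits of 24 = 11000)
  bit 0 = 1: r = r^2 * 30 mod 43 = 1^2 * 30 = 1*30 = 30
  bit 1 = 1: r = r^2 * 30 mod 43 = 30^2 * 30 = 40*30 = 39
  bit 2 = 0: r = r^2 mod 43 = 39^2 = 16
  bit 3 = 0: r = r^2 mod 43 = 16^2 = 41
  bit 4 = 0: r = r^2 mod 43 = 41^2 = 4
  -> s = B^a = 4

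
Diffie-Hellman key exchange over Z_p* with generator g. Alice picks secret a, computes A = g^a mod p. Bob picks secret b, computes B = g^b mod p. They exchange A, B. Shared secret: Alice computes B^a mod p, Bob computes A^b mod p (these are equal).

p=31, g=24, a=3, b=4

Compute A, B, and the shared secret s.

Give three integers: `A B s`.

Answer: 29 14 16

Derivation:
A = 24^3 mod 31  (bits of 3 = 11)
  bit 0 = 1: r = r^2 * 24 mod 31 = 1^2 * 24 = 1*24 = 24
  bit 1 = 1: r = r^2 * 24 mod 31 = 24^2 * 24 = 18*24 = 29
  -> A = 29
B = 24^4 mod 31  (bits of 4 = 100)
  bit 0 = 1: r = r^2 * 24 mod 31 = 1^2 * 24 = 1*24 = 24
  bit 1 = 0: r = r^2 mod 31 = 24^2 = 18
  bit 2 = 0: r = r^2 mod 31 = 18^2 = 14
  -> B = 14
s = B^a = 14^3 mod 31  (bits of 3 = 11)
  bit 0 = 1: r = r^2 * 14 mod 31 = 1^2 * 14 = 1*14 = 14
  bit 1 = 1: r = r^2 * 14 mod 31 = 14^2 * 14 = 10*14 = 16
  -> s = B^a = 16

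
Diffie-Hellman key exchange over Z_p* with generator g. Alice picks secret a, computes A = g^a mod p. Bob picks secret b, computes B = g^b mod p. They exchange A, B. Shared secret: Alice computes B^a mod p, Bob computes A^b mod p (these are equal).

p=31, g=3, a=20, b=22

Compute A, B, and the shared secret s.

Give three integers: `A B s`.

Answer: 5 14 5

Derivation:
A = 3^20 mod 31  (bits of 20 = 10100)
  bit 0 = 1: r = r^2 * 3 mod 31 = 1^2 * 3 = 1*3 = 3
  bit 1 = 0: r = r^2 mod 31 = 3^2 = 9
  bit 2 = 1: r = r^2 * 3 mod 31 = 9^2 * 3 = 19*3 = 26
  bit 3 = 0: r = r^2 mod 31 = 26^2 = 25
  bit 4 = 0: r = r^2 mod 31 = 25^2 = 5
  -> A = 5
B = 3^22 mod 31  (bits of 22 = 10110)
  bit 0 = 1: r = r^2 * 3 mod 31 = 1^2 * 3 = 1*3 = 3
  bit 1 = 0: r = r^2 mod 31 = 3^2 = 9
  bit 2 = 1: r = r^2 * 3 mod 31 = 9^2 * 3 = 19*3 = 26
  bit 3 = 1: r = r^2 * 3 mod 31 = 26^2 * 3 = 25*3 = 13
  bit 4 = 0: r = r^2 mod 31 = 13^2 = 14
  -> B = 14
s = B^a = 14^20 mod 31  (bits of 20 = 10100)
  bit 0 = 1: r = r^2 * 14 mod 31 = 1^2 * 14 = 1*14 = 14
  bit 1 = 0: r = r^2 mod 31 = 14^2 = 10
  bit 2 = 1: r = r^2 * 14 mod 31 = 10^2 * 14 = 7*14 = 5
  bit 3 = 0: r = r^2 mod 31 = 5^2 = 25
  bit 4 = 0: r = r^2 mod 31 = 25^2 = 5
  -> s = B^a = 5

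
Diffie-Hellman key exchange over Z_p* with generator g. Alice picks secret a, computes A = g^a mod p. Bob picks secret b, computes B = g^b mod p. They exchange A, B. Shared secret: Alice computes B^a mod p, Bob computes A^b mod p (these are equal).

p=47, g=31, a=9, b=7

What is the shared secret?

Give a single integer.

Answer: 23

Derivation:
A = 31^9 mod 47  (bits of 9 = 1001)
  bit 0 = 1: r = r^2 * 31 mod 47 = 1^2 * 31 = 1*31 = 31
  bit 1 = 0: r = r^2 mod 47 = 31^2 = 21
  bit 2 = 0: r = r^2 mod 47 = 21^2 = 18
  bit 3 = 1: r = r^2 * 31 mod 47 = 18^2 * 31 = 42*31 = 33
  -> A = 33
B = 31^7 mod 47  (bits of 7 = 111)
  bit 0 = 1: r = r^2 * 31 mod 47 = 1^2 * 31 = 1*31 = 31
  bit 1 = 1: r = r^2 * 31 mod 47 = 31^2 * 31 = 21*31 = 40
  bit 2 = 1: r = r^2 * 31 mod 47 = 40^2 * 31 = 2*31 = 15
  -> B = 15
s = B^a = 15^9 mod 47  (bits of 9 = 1001)
  bit 0 = 1: r = r^2 * 15 mod 47 = 1^2 * 15 = 1*15 = 15
  bit 1 = 0: r = r^2 mod 47 = 15^2 = 37
  bit 2 = 0: r = r^2 mod 47 = 37^2 = 6
  bit 3 = 1: r = r^2 * 15 mod 47 = 6^2 * 15 = 36*15 = 23
  -> s = B^a = 23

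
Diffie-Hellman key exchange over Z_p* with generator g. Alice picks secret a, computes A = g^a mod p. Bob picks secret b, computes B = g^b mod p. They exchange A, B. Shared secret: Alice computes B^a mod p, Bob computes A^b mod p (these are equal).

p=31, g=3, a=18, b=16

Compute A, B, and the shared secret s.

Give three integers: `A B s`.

A = 3^18 mod 31  (bits of 18 = 10010)
  bit 0 = 1: r = r^2 * 3 mod 31 = 1^2 * 3 = 1*3 = 3
  bit 1 = 0: r = r^2 mod 31 = 3^2 = 9
  bit 2 = 0: r = r^2 mod 31 = 9^2 = 19
  bit 3 = 1: r = r^2 * 3 mod 31 = 19^2 * 3 = 20*3 = 29
  bit 4 = 0: r = r^2 mod 31 = 29^2 = 4
  -> A = 4
B = 3^16 mod 31  (bits of 16 = 10000)
  bit 0 = 1: r = r^2 * 3 mod 31 = 1^2 * 3 = 1*3 = 3
  bit 1 = 0: r = r^2 mod 31 = 3^2 = 9
  bit 2 = 0: r = r^2 mod 31 = 9^2 = 19
  bit 3 = 0: r = r^2 mod 31 = 19^2 = 20
  bit 4 = 0: r = r^2 mod 31 = 20^2 = 28
  -> B = 28
s = B^a = 28^18 mod 31  (bits of 18 = 10010)
  bit 0 = 1: r = r^2 * 28 mod 31 = 1^2 * 28 = 1*28 = 28
  bit 1 = 0: r = r^2 mod 31 = 28^2 = 9
  bit 2 = 0: r = r^2 mod 31 = 9^2 = 19
  bit 3 = 1: r = r^2 * 28 mod 31 = 19^2 * 28 = 20*28 = 2
  bit 4 = 0: r = r^2 mod 31 = 2^2 = 4
  -> s = B^a = 4

Answer: 4 28 4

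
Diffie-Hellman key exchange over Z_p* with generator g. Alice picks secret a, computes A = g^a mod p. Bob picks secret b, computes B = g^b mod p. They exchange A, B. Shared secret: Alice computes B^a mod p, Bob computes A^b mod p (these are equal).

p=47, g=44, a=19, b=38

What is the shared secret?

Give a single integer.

Answer: 37

Derivation:
A = 44^19 mod 47  (bits of 19 = 10011)
  bit 0 = 1: r = r^2 * 44 mod 47 = 1^2 * 44 = 1*44 = 44
  bit 1 = 0: r = r^2 mod 47 = 44^2 = 9
  bit 2 = 0: r = r^2 mod 47 = 9^2 = 34
  bit 3 = 1: r = r^2 * 44 mod 47 = 34^2 * 44 = 28*44 = 10
  bit 4 = 1: r = r^2 * 44 mod 47 = 10^2 * 44 = 6*44 = 29
  -> A = 29
B = 44^38 mod 47  (bits of 38 = 100110)
  bit 0 = 1: r = r^2 * 44 mod 47 = 1^2 * 44 = 1*44 = 44
  bit 1 = 0: r = r^2 mod 47 = 44^2 = 9
  bit 2 = 0: r = r^2 mod 47 = 9^2 = 34
  bit 3 = 1: r = r^2 * 44 mod 47 = 34^2 * 44 = 28*44 = 10
  bit 4 = 1: r = r^2 * 44 mod 47 = 10^2 * 44 = 6*44 = 29
  bit 5 = 0: r = r^2 mod 47 = 29^2 = 42
  -> B = 42
s = B^a = 42^19 mod 47  (bits of 19 = 10011)
  bit 0 = 1: r = r^2 * 42 mod 47 = 1^2 * 42 = 1*42 = 42
  bit 1 = 0: r = r^2 mod 47 = 42^2 = 25
  bit 2 = 0: r = r^2 mod 47 = 25^2 = 14
  bit 3 = 1: r = r^2 * 42 mod 47 = 14^2 * 42 = 8*42 = 7
  bit 4 = 1: r = r^2 * 42 mod 47 = 7^2 * 42 = 2*42 = 37
  -> s = B^a = 37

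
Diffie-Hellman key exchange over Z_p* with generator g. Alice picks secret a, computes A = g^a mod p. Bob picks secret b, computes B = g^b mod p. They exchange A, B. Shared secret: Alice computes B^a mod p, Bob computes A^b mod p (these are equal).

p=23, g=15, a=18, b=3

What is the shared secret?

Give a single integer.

A = 15^18 mod 23  (bits of 18 = 10010)
  bit 0 = 1: r = r^2 * 15 mod 23 = 1^2 * 15 = 1*15 = 15
  bit 1 = 0: r = r^2 mod 23 = 15^2 = 18
  bit 2 = 0: r = r^2 mod 23 = 18^2 = 2
  bit 3 = 1: r = r^2 * 15 mod 23 = 2^2 * 15 = 4*15 = 14
  bit 4 = 0: r = r^2 mod 23 = 14^2 = 12
  -> A = 12
B = 15^3 mod 23  (bits of 3 = 11)
  bit 0 = 1: r = r^2 * 15 mod 23 = 1^2 * 15 = 1*15 = 15
  bit 1 = 1: r = r^2 * 15 mod 23 = 15^2 * 15 = 18*15 = 17
  -> B = 17
s = B^a = 17^18 mod 23  (bits of 18 = 10010)
  bit 0 = 1: r = r^2 * 17 mod 23 = 1^2 * 17 = 1*17 = 17
  bit 1 = 0: r = r^2 mod 23 = 17^2 = 13
  bit 2 = 0: r = r^2 mod 23 = 13^2 = 8
  bit 3 = 1: r = r^2 * 17 mod 23 = 8^2 * 17 = 18*17 = 7
  bit 4 = 0: r = r^2 mod 23 = 7^2 = 3
  -> s = B^a = 3

Answer: 3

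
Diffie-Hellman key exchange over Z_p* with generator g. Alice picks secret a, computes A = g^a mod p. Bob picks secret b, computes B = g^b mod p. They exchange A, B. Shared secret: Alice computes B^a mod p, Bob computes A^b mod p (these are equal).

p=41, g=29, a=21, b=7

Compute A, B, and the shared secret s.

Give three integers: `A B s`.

Answer: 12 19 22

Derivation:
A = 29^21 mod 41  (bits of 21 = 10101)
  bit 0 = 1: r = r^2 * 29 mod 41 = 1^2 * 29 = 1*29 = 29
  bit 1 = 0: r = r^2 mod 41 = 29^2 = 21
  bit 2 = 1: r = r^2 * 29 mod 41 = 21^2 * 29 = 31*29 = 38
  bit 3 = 0: r = r^2 mod 41 = 38^2 = 9
  bit 4 = 1: r = r^2 * 29 mod 41 = 9^2 * 29 = 40*29 = 12
  -> A = 12
B = 29^7 mod 41  (bits of 7 = 111)
  bit 0 = 1: r = r^2 * 29 mod 41 = 1^2 * 29 = 1*29 = 29
  bit 1 = 1: r = r^2 * 29 mod 41 = 29^2 * 29 = 21*29 = 35
  bit 2 = 1: r = r^2 * 29 mod 41 = 35^2 * 29 = 36*29 = 19
  -> B = 19
s = B^a = 19^21 mod 41  (bits of 21 = 10101)
  bit 0 = 1: r = r^2 * 19 mod 41 = 1^2 * 19 = 1*19 = 19
  bit 1 = 0: r = r^2 mod 41 = 19^2 = 33
  bit 2 = 1: r = r^2 * 19 mod 41 = 33^2 * 19 = 23*19 = 27
  bit 3 = 0: r = r^2 mod 41 = 27^2 = 32
  bit 4 = 1: r = r^2 * 19 mod 41 = 32^2 * 19 = 40*19 = 22
  -> s = B^a = 22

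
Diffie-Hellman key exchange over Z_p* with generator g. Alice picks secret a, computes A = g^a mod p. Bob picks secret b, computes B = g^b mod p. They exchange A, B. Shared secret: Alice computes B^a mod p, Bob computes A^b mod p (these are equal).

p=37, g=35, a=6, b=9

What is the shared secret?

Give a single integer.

Answer: 36

Derivation:
A = 35^6 mod 37  (bits of 6 = 110)
  bit 0 = 1: r = r^2 * 35 mod 37 = 1^2 * 35 = 1*35 = 35
  bit 1 = 1: r = r^2 * 35 mod 37 = 35^2 * 35 = 4*35 = 29
  bit 2 = 0: r = r^2 mod 37 = 29^2 = 27
  -> A = 27
B = 35^9 mod 37  (bits of 9 = 1001)
  bit 0 = 1: r = r^2 * 35 mod 37 = 1^2 * 35 = 1*35 = 35
  bit 1 = 0: r = r^2 mod 37 = 35^2 = 4
  bit 2 = 0: r = r^2 mod 37 = 4^2 = 16
  bit 3 = 1: r = r^2 * 35 mod 37 = 16^2 * 35 = 34*35 = 6
  -> B = 6
s = B^a = 6^6 mod 37  (bits of 6 = 110)
  bit 0 = 1: r = r^2 * 6 mod 37 = 1^2 * 6 = 1*6 = 6
  bit 1 = 1: r = r^2 * 6 mod 37 = 6^2 * 6 = 36*6 = 31
  bit 2 = 0: r = r^2 mod 37 = 31^2 = 36
  -> s = B^a = 36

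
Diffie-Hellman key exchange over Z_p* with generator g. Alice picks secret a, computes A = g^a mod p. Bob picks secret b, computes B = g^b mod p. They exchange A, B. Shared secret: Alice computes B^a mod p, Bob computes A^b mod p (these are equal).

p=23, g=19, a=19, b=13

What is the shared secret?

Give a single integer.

Answer: 11

Derivation:
A = 19^19 mod 23  (bits of 19 = 10011)
  bit 0 = 1: r = r^2 * 19 mod 23 = 1^2 * 19 = 1*19 = 19
  bit 1 = 0: r = r^2 mod 23 = 19^2 = 16
  bit 2 = 0: r = r^2 mod 23 = 16^2 = 3
  bit 3 = 1: r = r^2 * 19 mod 23 = 3^2 * 19 = 9*19 = 10
  bit 4 = 1: r = r^2 * 19 mod 23 = 10^2 * 19 = 8*19 = 14
  -> A = 14
B = 19^13 mod 23  (bits of 13 = 1101)
  bit 0 = 1: r = r^2 * 19 mod 23 = 1^2 * 19 = 1*19 = 19
  bit 1 = 1: r = r^2 * 19 mod 23 = 19^2 * 19 = 16*19 = 5
  bit 2 = 0: r = r^2 mod 23 = 5^2 = 2
  bit 3 = 1: r = r^2 * 19 mod 23 = 2^2 * 19 = 4*19 = 7
  -> B = 7
s = B^a = 7^19 mod 23  (bits of 19 = 10011)
  bit 0 = 1: r = r^2 * 7 mod 23 = 1^2 * 7 = 1*7 = 7
  bit 1 = 0: r = r^2 mod 23 = 7^2 = 3
  bit 2 = 0: r = r^2 mod 23 = 3^2 = 9
  bit 3 = 1: r = r^2 * 7 mod 23 = 9^2 * 7 = 12*7 = 15
  bit 4 = 1: r = r^2 * 7 mod 23 = 15^2 * 7 = 18*7 = 11
  -> s = B^a = 11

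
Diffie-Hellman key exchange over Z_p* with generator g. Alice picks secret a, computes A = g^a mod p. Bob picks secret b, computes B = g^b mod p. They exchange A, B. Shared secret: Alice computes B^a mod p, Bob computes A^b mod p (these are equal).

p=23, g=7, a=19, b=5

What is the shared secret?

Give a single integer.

Answer: 5

Derivation:
A = 7^19 mod 23  (bits of 19 = 10011)
  bit 0 = 1: r = r^2 * 7 mod 23 = 1^2 * 7 = 1*7 = 7
  bit 1 = 0: r = r^2 mod 23 = 7^2 = 3
  bit 2 = 0: r = r^2 mod 23 = 3^2 = 9
  bit 3 = 1: r = r^2 * 7 mod 23 = 9^2 * 7 = 12*7 = 15
  bit 4 = 1: r = r^2 * 7 mod 23 = 15^2 * 7 = 18*7 = 11
  -> A = 11
B = 7^5 mod 23  (bits of 5 = 101)
  bit 0 = 1: r = r^2 * 7 mod 23 = 1^2 * 7 = 1*7 = 7
  bit 1 = 0: r = r^2 mod 23 = 7^2 = 3
  bit 2 = 1: r = r^2 * 7 mod 23 = 3^2 * 7 = 9*7 = 17
  -> B = 17
s = B^a = 17^19 mod 23  (bits of 19 = 10011)
  bit 0 = 1: r = r^2 * 17 mod 23 = 1^2 * 17 = 1*17 = 17
  bit 1 = 0: r = r^2 mod 23 = 17^2 = 13
  bit 2 = 0: r = r^2 mod 23 = 13^2 = 8
  bit 3 = 1: r = r^2 * 17 mod 23 = 8^2 * 17 = 18*17 = 7
  bit 4 = 1: r = r^2 * 17 mod 23 = 7^2 * 17 = 3*17 = 5
  -> s = B^a = 5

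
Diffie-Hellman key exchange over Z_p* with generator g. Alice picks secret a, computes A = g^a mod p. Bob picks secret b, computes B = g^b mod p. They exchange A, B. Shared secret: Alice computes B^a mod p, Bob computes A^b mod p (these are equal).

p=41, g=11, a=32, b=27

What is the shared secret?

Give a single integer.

Answer: 37

Derivation:
A = 11^32 mod 41  (bits of 32 = 100000)
  bit 0 = 1: r = r^2 * 11 mod 41 = 1^2 * 11 = 1*11 = 11
  bit 1 = 0: r = r^2 mod 41 = 11^2 = 39
  bit 2 = 0: r = r^2 mod 41 = 39^2 = 4
  bit 3 = 0: r = r^2 mod 41 = 4^2 = 16
  bit 4 = 0: r = r^2 mod 41 = 16^2 = 10
  bit 5 = 0: r = r^2 mod 41 = 10^2 = 18
  -> A = 18
B = 11^27 mod 41  (bits of 27 = 11011)
  bit 0 = 1: r = r^2 * 11 mod 41 = 1^2 * 11 = 1*11 = 11
  bit 1 = 1: r = r^2 * 11 mod 41 = 11^2 * 11 = 39*11 = 19
  bit 2 = 0: r = r^2 mod 41 = 19^2 = 33
  bit 3 = 1: r = r^2 * 11 mod 41 = 33^2 * 11 = 23*11 = 7
  bit 4 = 1: r = r^2 * 11 mod 41 = 7^2 * 11 = 8*11 = 6
  -> B = 6
s = B^a = 6^32 mod 41  (bits of 32 = 100000)
  bit 0 = 1: r = r^2 * 6 mod 41 = 1^2 * 6 = 1*6 = 6
  bit 1 = 0: r = r^2 mod 41 = 6^2 = 36
  bit 2 = 0: r = r^2 mod 41 = 36^2 = 25
  bit 3 = 0: r = r^2 mod 41 = 25^2 = 10
  bit 4 = 0: r = r^2 mod 41 = 10^2 = 18
  bit 5 = 0: r = r^2 mod 41 = 18^2 = 37
  -> s = B^a = 37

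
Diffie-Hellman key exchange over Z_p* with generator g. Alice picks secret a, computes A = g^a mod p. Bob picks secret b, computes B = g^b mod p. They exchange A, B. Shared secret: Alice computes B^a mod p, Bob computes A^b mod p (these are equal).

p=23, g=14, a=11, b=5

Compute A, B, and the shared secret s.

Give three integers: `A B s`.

Answer: 22 15 22

Derivation:
A = 14^11 mod 23  (bits of 11 = 1011)
  bit 0 = 1: r = r^2 * 14 mod 23 = 1^2 * 14 = 1*14 = 14
  bit 1 = 0: r = r^2 mod 23 = 14^2 = 12
  bit 2 = 1: r = r^2 * 14 mod 23 = 12^2 * 14 = 6*14 = 15
  bit 3 = 1: r = r^2 * 14 mod 23 = 15^2 * 14 = 18*14 = 22
  -> A = 22
B = 14^5 mod 23  (bits of 5 = 101)
  bit 0 = 1: r = r^2 * 14 mod 23 = 1^2 * 14 = 1*14 = 14
  bit 1 = 0: r = r^2 mod 23 = 14^2 = 12
  bit 2 = 1: r = r^2 * 14 mod 23 = 12^2 * 14 = 6*14 = 15
  -> B = 15
s = B^a = 15^11 mod 23  (bits of 11 = 1011)
  bit 0 = 1: r = r^2 * 15 mod 23 = 1^2 * 15 = 1*15 = 15
  bit 1 = 0: r = r^2 mod 23 = 15^2 = 18
  bit 2 = 1: r = r^2 * 15 mod 23 = 18^2 * 15 = 2*15 = 7
  bit 3 = 1: r = r^2 * 15 mod 23 = 7^2 * 15 = 3*15 = 22
  -> s = B^a = 22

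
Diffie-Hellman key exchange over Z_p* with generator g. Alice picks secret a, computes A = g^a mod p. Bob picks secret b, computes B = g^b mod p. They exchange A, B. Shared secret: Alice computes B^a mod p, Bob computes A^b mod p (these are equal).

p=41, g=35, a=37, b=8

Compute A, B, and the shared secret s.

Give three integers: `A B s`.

Answer: 26 10 18

Derivation:
A = 35^37 mod 41  (bits of 37 = 100101)
  bit 0 = 1: r = r^2 * 35 mod 41 = 1^2 * 35 = 1*35 = 35
  bit 1 = 0: r = r^2 mod 41 = 35^2 = 36
  bit 2 = 0: r = r^2 mod 41 = 36^2 = 25
  bit 3 = 1: r = r^2 * 35 mod 41 = 25^2 * 35 = 10*35 = 22
  bit 4 = 0: r = r^2 mod 41 = 22^2 = 33
  bit 5 = 1: r = r^2 * 35 mod 41 = 33^2 * 35 = 23*35 = 26
  -> A = 26
B = 35^8 mod 41  (bits of 8 = 1000)
  bit 0 = 1: r = r^2 * 35 mod 41 = 1^2 * 35 = 1*35 = 35
  bit 1 = 0: r = r^2 mod 41 = 35^2 = 36
  bit 2 = 0: r = r^2 mod 41 = 36^2 = 25
  bit 3 = 0: r = r^2 mod 41 = 25^2 = 10
  -> B = 10
s = B^a = 10^37 mod 41  (bits of 37 = 100101)
  bit 0 = 1: r = r^2 * 10 mod 41 = 1^2 * 10 = 1*10 = 10
  bit 1 = 0: r = r^2 mod 41 = 10^2 = 18
  bit 2 = 0: r = r^2 mod 41 = 18^2 = 37
  bit 3 = 1: r = r^2 * 10 mod 41 = 37^2 * 10 = 16*10 = 37
  bit 4 = 0: r = r^2 mod 41 = 37^2 = 16
  bit 5 = 1: r = r^2 * 10 mod 41 = 16^2 * 10 = 10*10 = 18
  -> s = B^a = 18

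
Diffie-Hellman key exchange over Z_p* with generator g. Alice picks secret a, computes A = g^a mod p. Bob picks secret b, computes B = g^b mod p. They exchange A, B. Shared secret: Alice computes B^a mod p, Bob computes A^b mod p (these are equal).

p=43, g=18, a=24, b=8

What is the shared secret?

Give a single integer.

A = 18^24 mod 43  (bits of 24 = 11000)
  bit 0 = 1: r = r^2 * 18 mod 43 = 1^2 * 18 = 1*18 = 18
  bit 1 = 1: r = r^2 * 18 mod 43 = 18^2 * 18 = 23*18 = 27
  bit 2 = 0: r = r^2 mod 43 = 27^2 = 41
  bit 3 = 0: r = r^2 mod 43 = 41^2 = 4
  bit 4 = 0: r = r^2 mod 43 = 4^2 = 16
  -> A = 16
B = 18^8 mod 43  (bits of 8 = 1000)
  bit 0 = 1: r = r^2 * 18 mod 43 = 1^2 * 18 = 1*18 = 18
  bit 1 = 0: r = r^2 mod 43 = 18^2 = 23
  bit 2 = 0: r = r^2 mod 43 = 23^2 = 13
  bit 3 = 0: r = r^2 mod 43 = 13^2 = 40
  -> B = 40
s = B^a = 40^24 mod 43  (bits of 24 = 11000)
  bit 0 = 1: r = r^2 * 40 mod 43 = 1^2 * 40 = 1*40 = 40
  bit 1 = 1: r = r^2 * 40 mod 43 = 40^2 * 40 = 9*40 = 16
  bit 2 = 0: r = r^2 mod 43 = 16^2 = 41
  bit 3 = 0: r = r^2 mod 43 = 41^2 = 4
  bit 4 = 0: r = r^2 mod 43 = 4^2 = 16
  -> s = B^a = 16

Answer: 16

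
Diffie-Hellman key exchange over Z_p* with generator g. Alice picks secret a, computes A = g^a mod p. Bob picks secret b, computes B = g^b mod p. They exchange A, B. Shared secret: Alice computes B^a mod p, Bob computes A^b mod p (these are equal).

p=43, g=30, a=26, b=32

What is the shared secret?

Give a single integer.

Answer: 17

Derivation:
A = 30^26 mod 43  (bits of 26 = 11010)
  bit 0 = 1: r = r^2 * 30 mod 43 = 1^2 * 30 = 1*30 = 30
  bit 1 = 1: r = r^2 * 30 mod 43 = 30^2 * 30 = 40*30 = 39
  bit 2 = 0: r = r^2 mod 43 = 39^2 = 16
  bit 3 = 1: r = r^2 * 30 mod 43 = 16^2 * 30 = 41*30 = 26
  bit 4 = 0: r = r^2 mod 43 = 26^2 = 31
  -> A = 31
B = 30^32 mod 43  (bits of 32 = 100000)
  bit 0 = 1: r = r^2 * 30 mod 43 = 1^2 * 30 = 1*30 = 30
  bit 1 = 0: r = r^2 mod 43 = 30^2 = 40
  bit 2 = 0: r = r^2 mod 43 = 40^2 = 9
  bit 3 = 0: r = r^2 mod 43 = 9^2 = 38
  bit 4 = 0: r = r^2 mod 43 = 38^2 = 25
  bit 5 = 0: r = r^2 mod 43 = 25^2 = 23
  -> B = 23
s = B^a = 23^26 mod 43  (bits of 26 = 11010)
  bit 0 = 1: r = r^2 * 23 mod 43 = 1^2 * 23 = 1*23 = 23
  bit 1 = 1: r = r^2 * 23 mod 43 = 23^2 * 23 = 13*23 = 41
  bit 2 = 0: r = r^2 mod 43 = 41^2 = 4
  bit 3 = 1: r = r^2 * 23 mod 43 = 4^2 * 23 = 16*23 = 24
  bit 4 = 0: r = r^2 mod 43 = 24^2 = 17
  -> s = B^a = 17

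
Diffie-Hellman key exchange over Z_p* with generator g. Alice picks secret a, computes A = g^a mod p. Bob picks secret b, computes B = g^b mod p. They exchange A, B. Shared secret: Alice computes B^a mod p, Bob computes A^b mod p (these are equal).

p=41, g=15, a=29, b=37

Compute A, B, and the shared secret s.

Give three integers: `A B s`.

A = 15^29 mod 41  (bits of 29 = 11101)
  bit 0 = 1: r = r^2 * 15 mod 41 = 1^2 * 15 = 1*15 = 15
  bit 1 = 1: r = r^2 * 15 mod 41 = 15^2 * 15 = 20*15 = 13
  bit 2 = 1: r = r^2 * 15 mod 41 = 13^2 * 15 = 5*15 = 34
  bit 3 = 0: r = r^2 mod 41 = 34^2 = 8
  bit 4 = 1: r = r^2 * 15 mod 41 = 8^2 * 15 = 23*15 = 17
  -> A = 17
B = 15^37 mod 41  (bits of 37 = 100101)
  bit 0 = 1: r = r^2 * 15 mod 41 = 1^2 * 15 = 1*15 = 15
  bit 1 = 0: r = r^2 mod 41 = 15^2 = 20
  bit 2 = 0: r = r^2 mod 41 = 20^2 = 31
  bit 3 = 1: r = r^2 * 15 mod 41 = 31^2 * 15 = 18*15 = 24
  bit 4 = 0: r = r^2 mod 41 = 24^2 = 2
  bit 5 = 1: r = r^2 * 15 mod 41 = 2^2 * 15 = 4*15 = 19
  -> B = 19
s = B^a = 19^29 mod 41  (bits of 29 = 11101)
  bit 0 = 1: r = r^2 * 19 mod 41 = 1^2 * 19 = 1*19 = 19
  bit 1 = 1: r = r^2 * 19 mod 41 = 19^2 * 19 = 33*19 = 12
  bit 2 = 1: r = r^2 * 19 mod 41 = 12^2 * 19 = 21*19 = 30
  bit 3 = 0: r = r^2 mod 41 = 30^2 = 39
  bit 4 = 1: r = r^2 * 19 mod 41 = 39^2 * 19 = 4*19 = 35
  -> s = B^a = 35

Answer: 17 19 35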